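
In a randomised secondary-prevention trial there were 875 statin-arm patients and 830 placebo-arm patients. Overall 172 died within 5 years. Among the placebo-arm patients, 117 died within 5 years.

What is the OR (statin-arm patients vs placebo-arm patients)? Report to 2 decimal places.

statin-arm patients with the outcome: 172 − 117 = 55
statin-arm patients without the outcome: 875 − 55 = 820
placebo-arm patients without the outcome: 830 − 117 = 713
OR = (55 × 713) / (820 × 117) = 39215/95940 ≈ 0.41

OR = 0.41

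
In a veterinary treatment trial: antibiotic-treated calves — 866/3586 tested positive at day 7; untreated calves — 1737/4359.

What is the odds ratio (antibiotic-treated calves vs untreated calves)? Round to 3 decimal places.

OR = (866 × 2622) / (2720 × 1737) = 2270652/4724640 ≈ 0.481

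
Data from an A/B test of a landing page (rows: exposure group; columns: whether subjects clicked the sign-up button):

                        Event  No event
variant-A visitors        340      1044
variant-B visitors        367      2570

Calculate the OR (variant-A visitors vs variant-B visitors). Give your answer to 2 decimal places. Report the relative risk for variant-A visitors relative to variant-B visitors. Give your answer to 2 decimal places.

odds, variant-A visitors = 340/1044 = 0.3257
odds, variant-B visitors = 367/2570 = 0.1428
OR = 0.3257 / 0.1428 = 2.28
risk, variant-A visitors = 340/1384 = 0.2457
risk, variant-B visitors = 367/2937 = 0.1250
RR = 0.2457 / 0.1250 = 1.97

OR = 2.28; RR = 1.97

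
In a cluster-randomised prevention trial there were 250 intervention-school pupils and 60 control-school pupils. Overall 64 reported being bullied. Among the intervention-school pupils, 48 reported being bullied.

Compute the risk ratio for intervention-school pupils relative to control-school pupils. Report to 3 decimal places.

intervention-school pupils without the outcome: 250 − 48 = 202
control-school pupils with the outcome: 64 − 48 = 16
control-school pupils without the outcome: 60 − 16 = 44
risk, intervention-school pupils = 48/250 = 0.1920
risk, control-school pupils = 16/60 = 0.2667
RR = 0.1920 / 0.2667 = 0.720

RR = 0.720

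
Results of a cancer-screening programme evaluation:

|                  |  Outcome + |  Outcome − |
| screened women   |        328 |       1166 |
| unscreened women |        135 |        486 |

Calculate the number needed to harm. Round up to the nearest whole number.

risk, screened women = 328/1494 = 0.219545
risk, unscreened women = 135/621 = 0.217391
absolute risk difference = 0.002154
1 / 0.002154 = 464.253 → round up → 465

NNH ≈ 465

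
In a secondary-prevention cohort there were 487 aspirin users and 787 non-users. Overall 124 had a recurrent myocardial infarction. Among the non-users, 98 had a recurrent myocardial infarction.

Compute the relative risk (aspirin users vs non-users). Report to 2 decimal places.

aspirin users with the outcome: 124 − 98 = 26
aspirin users without the outcome: 487 − 26 = 461
non-users without the outcome: 787 − 98 = 689
risk, aspirin users = 26/487 = 0.0534
risk, non-users = 98/787 = 0.1245
RR = 0.0534 / 0.1245 = 0.43

0.43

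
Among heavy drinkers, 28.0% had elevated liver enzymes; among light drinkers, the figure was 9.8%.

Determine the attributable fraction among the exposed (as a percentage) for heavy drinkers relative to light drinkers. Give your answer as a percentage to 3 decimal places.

AR% = (0.2800 − 0.0980) / 0.2800 = 0.6500 → 65.000%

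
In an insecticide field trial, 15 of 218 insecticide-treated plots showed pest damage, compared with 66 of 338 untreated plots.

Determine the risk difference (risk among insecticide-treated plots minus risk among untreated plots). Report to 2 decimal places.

-0.13

risk, insecticide-treated plots = 15/218 = 0.0688
risk, untreated plots = 66/338 = 0.1953
risk difference = 0.0688 − 0.1953 = -0.13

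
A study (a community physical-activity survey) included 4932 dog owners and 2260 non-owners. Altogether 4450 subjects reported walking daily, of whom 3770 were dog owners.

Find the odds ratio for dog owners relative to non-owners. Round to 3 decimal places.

7.538

dog owners without the outcome: 4932 − 3770 = 1162
non-owners with the outcome: 4450 − 3770 = 680
non-owners without the outcome: 2260 − 680 = 1580
OR = (3770 × 1580) / (1162 × 680) = 5956600/790160 ≈ 7.538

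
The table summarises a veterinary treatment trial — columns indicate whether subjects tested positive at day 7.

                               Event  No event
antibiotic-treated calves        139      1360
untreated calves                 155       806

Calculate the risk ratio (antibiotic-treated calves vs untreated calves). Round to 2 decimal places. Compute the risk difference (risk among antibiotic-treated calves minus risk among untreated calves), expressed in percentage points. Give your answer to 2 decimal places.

RR = 0.57; RD = -6.86

risk, antibiotic-treated calves = 139/1499 = 0.0927
risk, untreated calves = 155/961 = 0.1613
RR = 0.0927 / 0.1613 = 0.57
risk difference = 0.0927 − 0.1613 = -0.0686 → -6.86 percentage points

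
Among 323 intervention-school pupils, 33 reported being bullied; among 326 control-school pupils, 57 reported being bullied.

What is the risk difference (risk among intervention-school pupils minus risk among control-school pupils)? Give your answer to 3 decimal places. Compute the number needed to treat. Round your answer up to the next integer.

risk, intervention-school pupils = 33/323 = 0.1022
risk, control-school pupils = 57/326 = 0.1748
risk difference = 0.1022 − 0.1748 = -0.073
absolute risk difference = 0.072679
1 / 0.072679 = 13.759 → round up → 14

RD = -0.073; NNT = 14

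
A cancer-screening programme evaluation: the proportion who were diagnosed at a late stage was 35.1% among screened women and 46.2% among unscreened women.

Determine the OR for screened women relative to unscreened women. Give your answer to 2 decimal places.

odds, screened women = 0.3510/0.6490 = 0.5408
odds, unscreened women = 0.4620/0.5380 = 0.8587
OR = 0.5408 / 0.8587 = 0.63

0.63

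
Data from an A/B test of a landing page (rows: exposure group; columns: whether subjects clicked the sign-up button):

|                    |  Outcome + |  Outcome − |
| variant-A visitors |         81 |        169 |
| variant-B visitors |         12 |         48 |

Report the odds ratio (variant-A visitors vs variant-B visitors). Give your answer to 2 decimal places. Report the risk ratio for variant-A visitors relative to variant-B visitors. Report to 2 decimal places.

OR = 1.92; RR = 1.62

OR = (81 × 48) / (169 × 12) = 3888/2028 ≈ 1.92
risk, variant-A visitors = 81/250 = 0.3240
risk, variant-B visitors = 12/60 = 0.2000
RR = 0.3240 / 0.2000 = 1.62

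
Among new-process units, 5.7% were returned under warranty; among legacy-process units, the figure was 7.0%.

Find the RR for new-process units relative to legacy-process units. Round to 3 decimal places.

RR = 0.0570 / 0.0700 = 0.814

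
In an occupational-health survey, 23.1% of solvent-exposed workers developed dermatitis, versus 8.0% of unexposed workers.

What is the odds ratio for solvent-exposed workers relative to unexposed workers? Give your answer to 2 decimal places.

odds, solvent-exposed workers = 0.2310/0.7690 = 0.3004
odds, unexposed workers = 0.0800/0.9200 = 0.0870
OR = 0.3004 / 0.0870 = 3.45

3.45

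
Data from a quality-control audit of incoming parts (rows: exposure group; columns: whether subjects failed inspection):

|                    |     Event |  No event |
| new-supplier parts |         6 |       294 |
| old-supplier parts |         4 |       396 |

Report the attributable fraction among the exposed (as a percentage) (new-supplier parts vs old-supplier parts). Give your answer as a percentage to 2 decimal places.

risk, new-supplier parts = 6/300 = 0.02000
risk, old-supplier parts = 4/400 = 0.01000
AR% = (0.02000 − 0.01000) / 0.02000 = 0.5000 → 50.00%

AR% ≈ 50.00%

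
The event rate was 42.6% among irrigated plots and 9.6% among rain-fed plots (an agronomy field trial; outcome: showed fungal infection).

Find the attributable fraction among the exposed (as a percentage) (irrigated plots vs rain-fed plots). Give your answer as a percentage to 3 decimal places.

AR% = (0.4260 − 0.0960) / 0.4260 = 0.7746 → 77.465%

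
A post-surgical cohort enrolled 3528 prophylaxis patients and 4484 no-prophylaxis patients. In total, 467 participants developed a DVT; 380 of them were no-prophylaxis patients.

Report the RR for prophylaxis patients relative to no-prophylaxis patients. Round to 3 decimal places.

RR: 0.291

prophylaxis patients with the outcome: 467 − 380 = 87
prophylaxis patients without the outcome: 3528 − 87 = 3441
no-prophylaxis patients without the outcome: 4484 − 380 = 4104
risk, prophylaxis patients = 87/3528 = 0.02466
risk, no-prophylaxis patients = 380/4484 = 0.08475
RR = 0.02466 / 0.08475 = 0.291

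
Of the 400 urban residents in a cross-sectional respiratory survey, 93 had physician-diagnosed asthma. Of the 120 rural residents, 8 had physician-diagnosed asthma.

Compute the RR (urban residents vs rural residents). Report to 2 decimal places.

RR ≈ 3.49

risk, urban residents = 93/400 = 0.2325
risk, rural residents = 8/120 = 0.0667
RR = 0.2325 / 0.0667 = 3.49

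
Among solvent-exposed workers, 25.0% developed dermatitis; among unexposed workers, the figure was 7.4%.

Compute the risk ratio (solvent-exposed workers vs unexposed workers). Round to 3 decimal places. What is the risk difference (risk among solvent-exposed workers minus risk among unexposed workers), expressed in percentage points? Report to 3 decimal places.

RR = 0.2500 / 0.0740 = 3.378
risk difference = 0.2500 − 0.0740 = 0.1760 → 17.600 percentage points

RR = 3.378; RD = 17.600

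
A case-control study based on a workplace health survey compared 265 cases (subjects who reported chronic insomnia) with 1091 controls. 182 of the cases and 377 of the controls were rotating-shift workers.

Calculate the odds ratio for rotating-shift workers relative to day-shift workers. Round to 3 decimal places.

OR = (182 × 714) / (377 × 83) = 129948/31291 ≈ 4.153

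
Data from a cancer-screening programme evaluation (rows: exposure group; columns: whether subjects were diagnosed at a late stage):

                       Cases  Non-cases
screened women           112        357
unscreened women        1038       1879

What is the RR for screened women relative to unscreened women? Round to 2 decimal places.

RR: 0.67

risk, screened women = 112/469 = 0.2388
risk, unscreened women = 1038/2917 = 0.3558
RR = 0.2388 / 0.3558 = 0.67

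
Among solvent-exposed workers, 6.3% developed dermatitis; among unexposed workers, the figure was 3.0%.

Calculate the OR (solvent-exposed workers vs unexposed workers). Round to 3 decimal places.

odds, solvent-exposed workers = 0.06300/0.93700 = 0.06724
odds, unexposed workers = 0.03000/0.97000 = 0.03093
OR = 0.06724 / 0.03093 = 2.174

OR ≈ 2.174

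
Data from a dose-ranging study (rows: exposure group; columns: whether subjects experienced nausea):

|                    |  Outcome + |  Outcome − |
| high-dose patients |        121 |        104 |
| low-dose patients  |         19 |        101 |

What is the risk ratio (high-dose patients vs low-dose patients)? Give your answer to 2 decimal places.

risk, high-dose patients = 121/225 = 0.5378
risk, low-dose patients = 19/120 = 0.1583
RR = 0.5378 / 0.1583 = 3.40

RR ≈ 3.40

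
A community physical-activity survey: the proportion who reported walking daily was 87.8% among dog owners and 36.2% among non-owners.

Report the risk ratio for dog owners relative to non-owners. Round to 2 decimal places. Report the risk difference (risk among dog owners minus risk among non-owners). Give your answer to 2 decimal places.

RR = 2.43; RD = 0.52

RR = 0.8780 / 0.3620 = 2.43
risk difference = 0.8780 − 0.3620 = 0.52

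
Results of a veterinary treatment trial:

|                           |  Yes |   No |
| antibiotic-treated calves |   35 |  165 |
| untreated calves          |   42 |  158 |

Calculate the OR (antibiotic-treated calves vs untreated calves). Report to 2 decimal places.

OR: 0.80

odds, antibiotic-treated calves = 35/165 = 0.2121
odds, untreated calves = 42/158 = 0.2658
OR = 0.2121 / 0.2658 = 0.80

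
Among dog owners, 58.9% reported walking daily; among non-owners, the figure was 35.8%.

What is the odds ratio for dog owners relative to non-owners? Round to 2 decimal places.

OR: 2.57

odds, dog owners = 0.5890/0.4110 = 1.4331
odds, non-owners = 0.3580/0.6420 = 0.5576
OR = 1.4331 / 0.5576 = 2.57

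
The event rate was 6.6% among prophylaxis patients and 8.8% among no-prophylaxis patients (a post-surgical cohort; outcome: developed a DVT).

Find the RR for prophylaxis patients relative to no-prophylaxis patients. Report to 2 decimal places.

RR = 0.0660 / 0.0880 = 0.75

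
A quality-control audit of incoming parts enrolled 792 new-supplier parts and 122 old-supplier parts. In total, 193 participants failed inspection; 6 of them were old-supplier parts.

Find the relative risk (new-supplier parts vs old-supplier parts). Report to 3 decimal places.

new-supplier parts with the outcome: 193 − 6 = 187
new-supplier parts without the outcome: 792 − 187 = 605
old-supplier parts without the outcome: 122 − 6 = 116
risk, new-supplier parts = 187/792 = 0.23611
risk, old-supplier parts = 6/122 = 0.04918
RR = 0.23611 / 0.04918 = 4.801

4.801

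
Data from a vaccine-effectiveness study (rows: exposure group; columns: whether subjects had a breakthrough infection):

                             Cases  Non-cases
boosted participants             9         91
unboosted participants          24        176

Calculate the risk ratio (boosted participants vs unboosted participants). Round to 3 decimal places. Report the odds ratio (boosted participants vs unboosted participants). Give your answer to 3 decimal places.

risk, boosted participants = 9/100 = 0.0900
risk, unboosted participants = 24/200 = 0.1200
RR = 0.0900 / 0.1200 = 0.750
OR = (9 × 176) / (91 × 24) = 1584/2184 ≈ 0.725

RR = 0.750; OR = 0.725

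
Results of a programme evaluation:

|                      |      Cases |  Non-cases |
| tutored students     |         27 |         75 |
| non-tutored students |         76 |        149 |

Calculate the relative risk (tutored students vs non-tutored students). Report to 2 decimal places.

RR = 0.78

risk, tutored students = 27/102 = 0.2647
risk, non-tutored students = 76/225 = 0.3378
RR = 0.2647 / 0.3378 = 0.78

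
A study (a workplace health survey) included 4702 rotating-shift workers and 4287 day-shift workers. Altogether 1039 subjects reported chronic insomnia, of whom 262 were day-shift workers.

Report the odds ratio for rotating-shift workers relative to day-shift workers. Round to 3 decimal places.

OR ≈ 3.041

rotating-shift workers with the outcome: 1039 − 262 = 777
rotating-shift workers without the outcome: 4702 − 777 = 3925
day-shift workers without the outcome: 4287 − 262 = 4025
odds, rotating-shift workers = 777/3925 = 0.1980
odds, day-shift workers = 262/4025 = 0.0651
OR = 0.1980 / 0.0651 = 3.041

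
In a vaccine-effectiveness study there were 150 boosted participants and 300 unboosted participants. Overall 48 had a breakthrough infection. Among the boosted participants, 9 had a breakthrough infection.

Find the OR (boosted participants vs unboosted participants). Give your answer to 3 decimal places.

boosted participants without the outcome: 150 − 9 = 141
unboosted participants with the outcome: 48 − 9 = 39
unboosted participants without the outcome: 300 − 39 = 261
OR = (9 × 261) / (141 × 39) = 2349/5499 ≈ 0.427

OR: 0.427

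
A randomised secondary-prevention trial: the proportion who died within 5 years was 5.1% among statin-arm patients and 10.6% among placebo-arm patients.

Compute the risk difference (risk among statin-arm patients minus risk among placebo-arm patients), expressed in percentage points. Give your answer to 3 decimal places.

RD ≈ -5.500

risk difference = 0.0510 − 0.1060 = -0.0550 → -5.500 percentage points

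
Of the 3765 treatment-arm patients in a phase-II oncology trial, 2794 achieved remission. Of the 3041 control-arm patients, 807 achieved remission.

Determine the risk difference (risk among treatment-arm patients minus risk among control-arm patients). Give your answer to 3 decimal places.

0.477

risk, treatment-arm patients = 2794/3765 = 0.7421
risk, control-arm patients = 807/3041 = 0.2654
risk difference = 0.7421 − 0.2654 = 0.477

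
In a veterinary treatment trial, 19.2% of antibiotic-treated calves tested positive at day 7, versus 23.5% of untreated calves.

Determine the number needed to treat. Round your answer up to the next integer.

NNT: 24

absolute risk difference = 0.043000
1 / 0.043000 = 23.256 → round up → 24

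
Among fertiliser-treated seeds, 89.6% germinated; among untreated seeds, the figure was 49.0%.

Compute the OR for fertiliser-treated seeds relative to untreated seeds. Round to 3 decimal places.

8.967

odds, fertiliser-treated seeds = 0.8960/0.1040 = 8.6154
odds, untreated seeds = 0.4900/0.5100 = 0.9608
OR = 8.6154 / 0.9608 = 8.967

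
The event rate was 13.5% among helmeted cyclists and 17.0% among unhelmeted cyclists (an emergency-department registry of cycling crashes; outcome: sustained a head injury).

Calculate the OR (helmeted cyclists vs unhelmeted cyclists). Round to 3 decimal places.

odds, helmeted cyclists = 0.1350/0.8650 = 0.1561
odds, unhelmeted cyclists = 0.1700/0.8300 = 0.2048
OR = 0.1561 / 0.2048 = 0.762

OR = 0.762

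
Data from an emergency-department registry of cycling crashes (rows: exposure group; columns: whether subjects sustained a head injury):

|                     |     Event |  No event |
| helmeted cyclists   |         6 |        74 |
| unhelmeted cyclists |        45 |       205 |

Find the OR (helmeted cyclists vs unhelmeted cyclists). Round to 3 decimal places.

OR = (6 × 205) / (74 × 45) = 1230/3330 ≈ 0.369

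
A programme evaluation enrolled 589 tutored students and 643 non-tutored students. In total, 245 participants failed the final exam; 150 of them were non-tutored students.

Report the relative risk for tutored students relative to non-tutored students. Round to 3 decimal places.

tutored students with the outcome: 245 − 150 = 95
tutored students without the outcome: 589 − 95 = 494
non-tutored students without the outcome: 643 − 150 = 493
risk, tutored students = 95/589 = 0.1613
risk, non-tutored students = 150/643 = 0.2333
RR = 0.1613 / 0.2333 = 0.691

RR = 0.691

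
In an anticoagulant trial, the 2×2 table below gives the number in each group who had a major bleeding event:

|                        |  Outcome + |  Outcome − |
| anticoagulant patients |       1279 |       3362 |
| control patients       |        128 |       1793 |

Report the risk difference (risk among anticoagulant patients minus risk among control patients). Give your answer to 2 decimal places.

risk, anticoagulant patients = 1279/4641 = 0.2756
risk, control patients = 128/1921 = 0.0666
risk difference = 0.2756 − 0.0666 = 0.21

RD: 0.21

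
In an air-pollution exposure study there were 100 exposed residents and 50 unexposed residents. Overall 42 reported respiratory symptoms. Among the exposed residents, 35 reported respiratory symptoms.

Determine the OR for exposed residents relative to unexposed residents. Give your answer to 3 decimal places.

exposed residents without the outcome: 100 − 35 = 65
unexposed residents with the outcome: 42 − 35 = 7
unexposed residents without the outcome: 50 − 7 = 43
odds, exposed residents = 35/65 = 0.5385
odds, unexposed residents = 7/43 = 0.1628
OR = 0.5385 / 0.1628 = 3.308

3.308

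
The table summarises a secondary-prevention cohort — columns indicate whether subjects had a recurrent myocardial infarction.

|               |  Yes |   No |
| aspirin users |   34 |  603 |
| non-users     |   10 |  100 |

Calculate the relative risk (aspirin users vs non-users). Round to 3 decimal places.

0.587

risk, aspirin users = 34/637 = 0.0534
risk, non-users = 10/110 = 0.0909
RR = 0.0534 / 0.0909 = 0.587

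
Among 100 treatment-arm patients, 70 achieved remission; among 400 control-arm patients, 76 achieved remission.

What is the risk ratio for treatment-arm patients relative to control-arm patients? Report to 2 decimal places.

3.68

risk, treatment-arm patients = 70/100 = 0.7000
risk, control-arm patients = 76/400 = 0.1900
RR = 0.7000 / 0.1900 = 3.68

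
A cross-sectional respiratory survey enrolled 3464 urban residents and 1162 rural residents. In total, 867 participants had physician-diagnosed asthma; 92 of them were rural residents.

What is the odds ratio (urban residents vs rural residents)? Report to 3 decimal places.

OR: 3.352

urban residents with the outcome: 867 − 92 = 775
urban residents without the outcome: 3464 − 775 = 2689
rural residents without the outcome: 1162 − 92 = 1070
OR = (775 × 1070) / (2689 × 92) = 829250/247388 ≈ 3.352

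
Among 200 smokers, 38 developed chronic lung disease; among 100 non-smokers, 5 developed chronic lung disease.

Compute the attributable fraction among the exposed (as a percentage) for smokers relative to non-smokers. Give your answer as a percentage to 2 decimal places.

risk, smokers = 38/200 = 0.1900
risk, non-smokers = 5/100 = 0.0500
AR% = (0.1900 − 0.0500) / 0.1900 = 0.7368 → 73.68%

AR% = 73.68%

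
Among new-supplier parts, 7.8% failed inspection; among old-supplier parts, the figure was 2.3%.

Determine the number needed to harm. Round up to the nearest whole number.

NNH = 19

absolute risk difference = 0.055000
1 / 0.055000 = 18.182 → round up → 19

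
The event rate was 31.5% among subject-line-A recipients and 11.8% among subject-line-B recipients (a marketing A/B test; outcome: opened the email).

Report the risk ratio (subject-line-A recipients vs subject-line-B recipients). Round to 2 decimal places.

RR = 0.3150 / 0.1180 = 2.67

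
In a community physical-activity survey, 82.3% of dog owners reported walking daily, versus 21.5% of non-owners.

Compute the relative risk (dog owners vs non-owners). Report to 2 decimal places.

RR = 0.8230 / 0.2150 = 3.83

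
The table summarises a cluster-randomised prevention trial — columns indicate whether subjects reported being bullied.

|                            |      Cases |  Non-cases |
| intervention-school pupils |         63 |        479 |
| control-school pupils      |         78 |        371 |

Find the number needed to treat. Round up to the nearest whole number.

risk, intervention-school pupils = 63/542 = 0.116236
risk, control-school pupils = 78/449 = 0.173719
absolute risk difference = 0.057483
1 / 0.057483 = 17.396 → round up → 18

18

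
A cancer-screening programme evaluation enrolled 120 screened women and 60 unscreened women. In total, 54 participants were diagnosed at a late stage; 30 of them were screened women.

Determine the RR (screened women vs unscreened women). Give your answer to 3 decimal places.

0.625

screened women without the outcome: 120 − 30 = 90
unscreened women with the outcome: 54 − 30 = 24
unscreened women without the outcome: 60 − 24 = 36
risk, screened women = 30/120 = 0.2500
risk, unscreened women = 24/60 = 0.4000
RR = 0.2500 / 0.4000 = 0.625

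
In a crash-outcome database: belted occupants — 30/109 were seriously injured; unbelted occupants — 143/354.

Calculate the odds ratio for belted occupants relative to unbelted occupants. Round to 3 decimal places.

OR = (30 × 211) / (79 × 143) = 6330/11297 ≈ 0.560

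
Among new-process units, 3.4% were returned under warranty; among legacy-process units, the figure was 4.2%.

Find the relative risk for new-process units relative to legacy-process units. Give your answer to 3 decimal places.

RR = 0.03400 / 0.04200 = 0.810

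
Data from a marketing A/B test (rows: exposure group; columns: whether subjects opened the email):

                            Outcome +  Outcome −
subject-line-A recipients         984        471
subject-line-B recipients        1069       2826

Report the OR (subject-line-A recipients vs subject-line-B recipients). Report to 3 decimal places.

odds, subject-line-A recipients = 984/471 = 2.0892
odds, subject-line-B recipients = 1069/2826 = 0.3783
OR = 2.0892 / 0.3783 = 5.523

5.523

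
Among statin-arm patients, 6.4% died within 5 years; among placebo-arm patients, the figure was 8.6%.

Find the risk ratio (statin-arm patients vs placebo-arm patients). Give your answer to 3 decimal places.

RR = 0.0640 / 0.0860 = 0.744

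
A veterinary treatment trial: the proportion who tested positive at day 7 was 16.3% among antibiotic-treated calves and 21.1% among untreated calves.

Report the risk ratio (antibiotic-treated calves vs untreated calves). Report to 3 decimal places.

RR = 0.1630 / 0.2110 = 0.773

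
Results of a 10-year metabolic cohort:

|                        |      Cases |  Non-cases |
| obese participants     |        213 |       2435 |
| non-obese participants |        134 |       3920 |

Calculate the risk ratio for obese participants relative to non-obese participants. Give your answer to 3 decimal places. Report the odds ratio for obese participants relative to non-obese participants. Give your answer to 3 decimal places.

RR = 2.434; OR = 2.559

risk, obese participants = 213/2648 = 0.08044
risk, non-obese participants = 134/4054 = 0.03305
RR = 0.08044 / 0.03305 = 2.434
OR = (213 × 3920) / (2435 × 134) = 834960/326290 ≈ 2.559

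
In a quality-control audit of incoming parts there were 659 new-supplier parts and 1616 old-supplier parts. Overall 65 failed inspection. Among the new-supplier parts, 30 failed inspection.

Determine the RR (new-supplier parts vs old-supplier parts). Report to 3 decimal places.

2.102

new-supplier parts without the outcome: 659 − 30 = 629
old-supplier parts with the outcome: 65 − 30 = 35
old-supplier parts without the outcome: 1616 − 35 = 1581
risk, new-supplier parts = 30/659 = 0.04552
risk, old-supplier parts = 35/1616 = 0.02166
RR = 0.04552 / 0.02166 = 2.102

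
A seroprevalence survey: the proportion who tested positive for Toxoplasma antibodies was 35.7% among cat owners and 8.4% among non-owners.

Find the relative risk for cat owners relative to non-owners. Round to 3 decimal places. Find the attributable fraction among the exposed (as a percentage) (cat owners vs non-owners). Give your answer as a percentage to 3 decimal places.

RR = 4.250; AR% = 76.471%

RR = 0.3570 / 0.0840 = 4.250
AR% = (0.3570 − 0.0840) / 0.3570 = 0.7647 → 76.471%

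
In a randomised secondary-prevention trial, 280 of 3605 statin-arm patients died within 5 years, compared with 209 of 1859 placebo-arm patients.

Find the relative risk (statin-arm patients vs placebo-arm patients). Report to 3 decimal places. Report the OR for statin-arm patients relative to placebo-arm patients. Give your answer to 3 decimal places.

RR = 0.691; OR = 0.665

risk, statin-arm patients = 280/3605 = 0.0777
risk, placebo-arm patients = 209/1859 = 0.1124
RR = 0.0777 / 0.1124 = 0.691
odds, statin-arm patients = 280/3325 = 0.0842
odds, placebo-arm patients = 209/1650 = 0.1267
OR = 0.0842 / 0.1267 = 0.665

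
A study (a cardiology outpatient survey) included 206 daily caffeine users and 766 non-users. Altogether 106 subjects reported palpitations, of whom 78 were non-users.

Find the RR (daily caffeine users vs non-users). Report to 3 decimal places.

RR ≈ 1.335

daily caffeine users with the outcome: 106 − 78 = 28
daily caffeine users without the outcome: 206 − 28 = 178
non-users without the outcome: 766 − 78 = 688
risk, daily caffeine users = 28/206 = 0.1359
risk, non-users = 78/766 = 0.1018
RR = 0.1359 / 0.1018 = 1.335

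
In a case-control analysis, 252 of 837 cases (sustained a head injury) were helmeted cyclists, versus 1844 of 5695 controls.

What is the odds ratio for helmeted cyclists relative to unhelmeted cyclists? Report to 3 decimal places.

OR ≈ 0.900

odds, helmeted cyclists = 252/1844 = 0.1367
odds, unhelmeted cyclists = 585/3851 = 0.1519
OR = 0.1367 / 0.1519 = 0.900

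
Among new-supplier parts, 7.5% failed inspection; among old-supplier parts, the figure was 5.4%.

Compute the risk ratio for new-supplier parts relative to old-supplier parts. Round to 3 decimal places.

RR = 0.0750 / 0.0540 = 1.389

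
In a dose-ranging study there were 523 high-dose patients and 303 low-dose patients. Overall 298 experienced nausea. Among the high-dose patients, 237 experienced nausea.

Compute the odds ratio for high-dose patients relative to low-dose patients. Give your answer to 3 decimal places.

high-dose patients without the outcome: 523 − 237 = 286
low-dose patients with the outcome: 298 − 237 = 61
low-dose patients without the outcome: 303 − 61 = 242
OR = (237 × 242) / (286 × 61) = 57354/17446 ≈ 3.288

3.288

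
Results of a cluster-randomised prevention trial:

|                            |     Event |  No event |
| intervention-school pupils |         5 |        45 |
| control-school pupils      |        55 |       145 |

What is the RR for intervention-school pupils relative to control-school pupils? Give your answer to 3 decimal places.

0.364

risk, intervention-school pupils = 5/50 = 0.1000
risk, control-school pupils = 55/200 = 0.2750
RR = 0.1000 / 0.2750 = 0.364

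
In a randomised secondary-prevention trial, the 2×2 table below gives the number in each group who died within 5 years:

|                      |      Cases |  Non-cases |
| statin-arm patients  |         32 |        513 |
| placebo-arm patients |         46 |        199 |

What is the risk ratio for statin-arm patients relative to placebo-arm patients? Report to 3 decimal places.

risk, statin-arm patients = 32/545 = 0.0587
risk, placebo-arm patients = 46/245 = 0.1878
RR = 0.0587 / 0.1878 = 0.313

0.313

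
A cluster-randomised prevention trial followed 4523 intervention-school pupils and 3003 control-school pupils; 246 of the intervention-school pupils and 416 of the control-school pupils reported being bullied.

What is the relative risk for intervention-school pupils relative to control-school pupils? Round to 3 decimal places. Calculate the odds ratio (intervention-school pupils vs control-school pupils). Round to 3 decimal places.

risk, intervention-school pupils = 246/4523 = 0.0544
risk, control-school pupils = 416/3003 = 0.1385
RR = 0.0544 / 0.1385 = 0.393
OR = (246 × 2587) / (4277 × 416) = 636402/1779232 ≈ 0.358

RR = 0.393; OR = 0.358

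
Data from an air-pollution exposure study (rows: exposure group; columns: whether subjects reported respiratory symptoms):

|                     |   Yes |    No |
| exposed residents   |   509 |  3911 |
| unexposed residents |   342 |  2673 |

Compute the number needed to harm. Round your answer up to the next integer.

risk, exposed residents = 509/4420 = 0.115158
risk, unexposed residents = 342/3015 = 0.113433
absolute risk difference = 0.001726
1 / 0.001726 = 579.374 → round up → 580

580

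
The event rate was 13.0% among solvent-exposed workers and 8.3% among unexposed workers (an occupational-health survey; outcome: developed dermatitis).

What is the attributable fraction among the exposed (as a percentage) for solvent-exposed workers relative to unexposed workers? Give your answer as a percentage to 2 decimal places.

AR% = (0.1300 − 0.0830) / 0.1300 = 0.3615 → 36.15%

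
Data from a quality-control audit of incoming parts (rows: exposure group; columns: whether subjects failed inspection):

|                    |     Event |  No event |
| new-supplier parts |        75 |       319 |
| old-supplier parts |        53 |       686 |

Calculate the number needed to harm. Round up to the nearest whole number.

NNH ≈ 9

risk, new-supplier parts = 75/394 = 0.190355
risk, old-supplier parts = 53/739 = 0.071719
absolute risk difference = 0.118637
1 / 0.118637 = 8.429 → round up → 9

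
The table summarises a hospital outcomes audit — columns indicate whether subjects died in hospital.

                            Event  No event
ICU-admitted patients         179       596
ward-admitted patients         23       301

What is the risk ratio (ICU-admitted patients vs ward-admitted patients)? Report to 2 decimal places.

risk, ICU-admitted patients = 179/775 = 0.2310
risk, ward-admitted patients = 23/324 = 0.0710
RR = 0.2310 / 0.0710 = 3.25

RR = 3.25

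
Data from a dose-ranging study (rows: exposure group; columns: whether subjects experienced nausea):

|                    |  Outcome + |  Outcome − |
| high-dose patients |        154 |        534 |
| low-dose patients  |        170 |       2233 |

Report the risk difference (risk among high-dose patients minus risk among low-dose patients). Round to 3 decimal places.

risk, high-dose patients = 154/688 = 0.2238
risk, low-dose patients = 170/2403 = 0.0707
risk difference = 0.2238 − 0.0707 = 0.153

RD: 0.153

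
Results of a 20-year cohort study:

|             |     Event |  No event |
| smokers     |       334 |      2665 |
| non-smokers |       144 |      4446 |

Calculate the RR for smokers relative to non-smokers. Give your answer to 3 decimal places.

RR = 3.550

risk, smokers = 334/2999 = 0.11137
risk, non-smokers = 144/4590 = 0.03137
RR = 0.11137 / 0.03137 = 3.550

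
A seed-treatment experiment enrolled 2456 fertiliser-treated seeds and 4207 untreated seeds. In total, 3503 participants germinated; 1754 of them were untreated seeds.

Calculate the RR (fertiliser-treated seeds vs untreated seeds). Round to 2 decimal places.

fertiliser-treated seeds with the outcome: 3503 − 1754 = 1749
fertiliser-treated seeds without the outcome: 2456 − 1749 = 707
untreated seeds without the outcome: 4207 − 1754 = 2453
risk, fertiliser-treated seeds = 1749/2456 = 0.7121
risk, untreated seeds = 1754/4207 = 0.4169
RR = 0.7121 / 0.4169 = 1.71

RR ≈ 1.71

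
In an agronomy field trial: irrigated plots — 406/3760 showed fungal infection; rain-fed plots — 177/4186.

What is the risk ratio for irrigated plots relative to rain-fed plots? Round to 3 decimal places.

risk, irrigated plots = 406/3760 = 0.10798
risk, rain-fed plots = 177/4186 = 0.04228
RR = 0.10798 / 0.04228 = 2.554

RR ≈ 2.554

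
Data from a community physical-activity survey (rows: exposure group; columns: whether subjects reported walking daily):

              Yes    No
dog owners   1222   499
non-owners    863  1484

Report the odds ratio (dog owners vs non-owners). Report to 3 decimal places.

OR = (1222 × 1484) / (499 × 863) = 1813448/430637 ≈ 4.211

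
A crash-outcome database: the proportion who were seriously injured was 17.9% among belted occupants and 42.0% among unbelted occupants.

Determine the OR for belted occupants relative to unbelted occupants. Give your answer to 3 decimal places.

0.301

odds, belted occupants = 0.1790/0.8210 = 0.2180
odds, unbelted occupants = 0.4200/0.5800 = 0.7241
OR = 0.2180 / 0.7241 = 0.301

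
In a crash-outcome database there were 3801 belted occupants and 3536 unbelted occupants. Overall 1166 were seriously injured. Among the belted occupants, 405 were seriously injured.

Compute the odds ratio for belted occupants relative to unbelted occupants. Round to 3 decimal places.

OR = 0.435

belted occupants without the outcome: 3801 − 405 = 3396
unbelted occupants with the outcome: 1166 − 405 = 761
unbelted occupants without the outcome: 3536 − 761 = 2775
OR = (405 × 2775) / (3396 × 761) = 1123875/2584356 ≈ 0.435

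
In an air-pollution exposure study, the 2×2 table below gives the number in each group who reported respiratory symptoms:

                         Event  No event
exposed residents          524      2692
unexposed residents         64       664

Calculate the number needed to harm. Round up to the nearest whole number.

14

risk, exposed residents = 524/3216 = 0.162935
risk, unexposed residents = 64/728 = 0.087912
absolute risk difference = 0.075023
1 / 0.075023 = 13.329 → round up → 14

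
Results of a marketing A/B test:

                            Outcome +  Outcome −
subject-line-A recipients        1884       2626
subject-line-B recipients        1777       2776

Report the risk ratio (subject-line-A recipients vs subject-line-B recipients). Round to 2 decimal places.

RR = 1.07

risk, subject-line-A recipients = 1884/4510 = 0.4177
risk, subject-line-B recipients = 1777/4553 = 0.3903
RR = 0.4177 / 0.3903 = 1.07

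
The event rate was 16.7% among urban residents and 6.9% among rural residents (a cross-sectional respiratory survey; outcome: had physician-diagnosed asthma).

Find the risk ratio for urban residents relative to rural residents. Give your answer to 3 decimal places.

RR = 0.1670 / 0.0690 = 2.420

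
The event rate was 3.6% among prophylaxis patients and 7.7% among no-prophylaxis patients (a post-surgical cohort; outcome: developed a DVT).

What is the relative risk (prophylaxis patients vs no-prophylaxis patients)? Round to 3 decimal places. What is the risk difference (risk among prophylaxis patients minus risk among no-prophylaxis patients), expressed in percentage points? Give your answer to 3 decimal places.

RR = 0.03600 / 0.07700 = 0.468
risk difference = 0.03600 − 0.07700 = -0.04100 → -4.100 percentage points

RR = 0.468; RD = -4.100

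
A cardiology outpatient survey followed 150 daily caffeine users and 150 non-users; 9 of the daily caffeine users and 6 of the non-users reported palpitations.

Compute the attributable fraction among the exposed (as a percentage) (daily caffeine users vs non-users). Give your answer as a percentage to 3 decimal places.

AR%: 33.333%

risk, daily caffeine users = 9/150 = 0.06000
risk, non-users = 6/150 = 0.04000
AR% = (0.06000 − 0.04000) / 0.06000 = 0.3333 → 33.333%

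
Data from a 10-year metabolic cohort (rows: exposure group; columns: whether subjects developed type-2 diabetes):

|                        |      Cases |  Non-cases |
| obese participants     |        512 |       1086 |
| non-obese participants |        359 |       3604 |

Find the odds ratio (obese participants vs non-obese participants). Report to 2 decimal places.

odds, obese participants = 512/1086 = 0.4715
odds, non-obese participants = 359/3604 = 0.0996
OR = 0.4715 / 0.0996 = 4.73

OR ≈ 4.73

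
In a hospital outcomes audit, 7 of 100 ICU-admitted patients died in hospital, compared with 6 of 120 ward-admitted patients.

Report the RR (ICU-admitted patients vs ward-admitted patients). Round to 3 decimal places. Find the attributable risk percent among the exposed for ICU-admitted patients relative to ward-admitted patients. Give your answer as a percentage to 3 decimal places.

risk, ICU-admitted patients = 7/100 = 0.0700
risk, ward-admitted patients = 6/120 = 0.0500
RR = 0.0700 / 0.0500 = 1.400
AR% = (0.0700 − 0.0500) / 0.0700 = 0.2857 → 28.571%

RR = 1.400; AR% = 28.571%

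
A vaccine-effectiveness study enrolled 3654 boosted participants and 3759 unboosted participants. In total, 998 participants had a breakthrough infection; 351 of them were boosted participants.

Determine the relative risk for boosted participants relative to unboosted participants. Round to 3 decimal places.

0.558

boosted participants without the outcome: 3654 − 351 = 3303
unboosted participants with the outcome: 998 − 351 = 647
unboosted participants without the outcome: 3759 − 647 = 3112
risk, boosted participants = 351/3654 = 0.0961
risk, unboosted participants = 647/3759 = 0.1721
RR = 0.0961 / 0.1721 = 0.558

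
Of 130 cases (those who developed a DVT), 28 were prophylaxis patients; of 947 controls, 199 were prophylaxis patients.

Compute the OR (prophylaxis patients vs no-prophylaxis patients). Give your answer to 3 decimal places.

1.032

odds, prophylaxis patients = 28/199 = 0.1407
odds, no-prophylaxis patients = 102/748 = 0.1364
OR = 0.1407 / 0.1364 = 1.032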